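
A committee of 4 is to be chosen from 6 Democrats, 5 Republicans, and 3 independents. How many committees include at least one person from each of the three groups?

Unrestricted: C(14,4) = 1001 ways to pick any 4 of the 14.
Subtract selections that omit an entire group: no Democrats → C(8,4) = 70; no Republicans → C(9,4) = 126; no independents → C(11,4) = 330.
Add back selections omitting two groups (i.e. drawn from a single group): C(6,4) + C(5,4) + C(3,4) = 20.
By inclusion–exclusion: 1001 − 526 + 20 = 495.

495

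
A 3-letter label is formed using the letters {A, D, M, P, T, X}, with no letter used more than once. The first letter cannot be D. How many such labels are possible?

100

The first letter has 6−1 = 5 choices (anything except D).
The remaining 2 letters are filled from the other 5 symbols without repetition: 5 × 4 = 20.
Total: 5 × 20 = 100.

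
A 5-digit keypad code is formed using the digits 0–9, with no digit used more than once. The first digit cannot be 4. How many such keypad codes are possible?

27216

The first digit has 10−1 = 9 choices (anything except 4).
The remaining 4 digits are filled from the other 9 symbols without repetition: 9 × 8 × 7 × 6 = 3024.
Total: 9 × 3024 = 27216.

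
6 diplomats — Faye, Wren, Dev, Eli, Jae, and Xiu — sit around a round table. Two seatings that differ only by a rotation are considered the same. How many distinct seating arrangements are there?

120

Fix one person's seat to break rotational symmetry; the remaining 5 people can be arranged in (5)! = 120 ways.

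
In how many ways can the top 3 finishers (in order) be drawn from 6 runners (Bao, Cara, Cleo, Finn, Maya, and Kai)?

120

This is an ordered selection of 3 from 6: P(6,3).
That gives 6 × 5 × 4 = 120.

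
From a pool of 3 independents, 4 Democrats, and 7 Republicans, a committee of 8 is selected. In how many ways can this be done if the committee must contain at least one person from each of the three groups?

2793

With no constraint there are C(14,8) = 3003 possible selections.
Selections missing a whole group: no independents → C(11,8) = 165; no Democrats → C(10,8) = 45; no Republicans → C(7,8) = 0.
Add back selections omitting two groups (i.e. drawn from a single group): C(3,8) + C(4,8) + C(7,8) = 0.
By inclusion–exclusion: 3003 − 210 + 0 = 2793.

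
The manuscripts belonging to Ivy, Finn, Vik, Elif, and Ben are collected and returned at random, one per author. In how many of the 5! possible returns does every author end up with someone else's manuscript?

Let Aᵢ be the assignments in which author i gets their own manuscript. We want the size of the complement of A₁∪…∪A_5.
By inclusion–exclusion this is Σ_{j=0}^{5} (−1)^j C(5,j)·(5−j)!.
Computing: 120 − 120 + 60 − 20 + 5 − 1 = 44.

44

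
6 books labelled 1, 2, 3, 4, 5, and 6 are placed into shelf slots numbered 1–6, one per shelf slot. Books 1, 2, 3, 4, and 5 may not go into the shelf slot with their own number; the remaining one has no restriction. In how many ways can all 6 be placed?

Let Aᵢ (for 1 ≤ i ≤ 5) be the placements that put book i in its forbidden shelf slot. Any j of these fix j positions, leaving (6−j)! ways to fill the rest, and there are C(5,j) ways to pick which j.
By inclusion–exclusion, the number of valid placements is Σ_{j=0}^{5} (−1)^j C(5,j)·(6−j)!.
Computing: 720 − 600 + 240 − 60 + 10 − 1 = 309.

309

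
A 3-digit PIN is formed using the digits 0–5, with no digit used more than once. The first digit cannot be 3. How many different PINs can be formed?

The first digit has 6−1 = 5 choices (anything except 3).
The remaining 2 digits are filled from the other 5 symbols without repetition: 5 × 4 = 20.
Total: 5 × 20 = 100.

100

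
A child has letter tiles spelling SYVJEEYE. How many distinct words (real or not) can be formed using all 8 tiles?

SYVJEEYE has 8 letters with E appearing 3 times and Y appearing twice.
Dividing 8! = 40320 by 3!·2! = 12 for the repeated letters gives 3360.

3360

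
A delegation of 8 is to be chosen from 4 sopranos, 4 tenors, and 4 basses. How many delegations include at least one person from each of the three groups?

492

Unrestricted: C(12,8) = 495 ways to pick any 8 of the 12.
Subtract selections that omit an entire group: no sopranos → C(8,8) = 1; no tenors → C(8,8) = 1; no basses → C(8,8) = 1.
Add back selections omitting two groups (i.e. drawn from a single group): C(4,8) + C(4,8) + C(4,8) = 0.
By inclusion–exclusion: 495 − 3 + 0 = 492.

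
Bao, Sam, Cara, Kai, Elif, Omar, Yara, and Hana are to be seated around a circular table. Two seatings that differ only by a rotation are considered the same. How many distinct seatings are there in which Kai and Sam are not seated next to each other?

Without the restriction there are (7)! = 5040 seatings.
Those with Kai next to Sam: fuse the pair into one unit and seat 7 units around a circle — 2·(6)! = 1440.
Subtracting, 5040 − 1440 = 3600.

3600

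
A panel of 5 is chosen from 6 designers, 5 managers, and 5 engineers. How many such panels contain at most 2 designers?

3312

Split by how many designers are chosen (0 through 2).
Sum: C(6,0)·C(10,5) + C(6,1)·C(10,4) + C(6,2)·C(10,3) = 252 + 1260 + 1800 = 3312.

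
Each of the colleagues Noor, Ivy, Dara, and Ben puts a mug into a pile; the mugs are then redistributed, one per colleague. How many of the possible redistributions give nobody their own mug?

This is the derangement count D_4: permutations of 4 items with no fixed point.
By inclusion–exclusion this is Σ_{j=0}^{4} (−1)^j C(4,j)·(4−j)!.
Computing: 24 − 24 + 12 − 4 + 1 = 9.

9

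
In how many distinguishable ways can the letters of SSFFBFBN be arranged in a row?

Letter multiplicities in SSFFBFBN: B×2, F×3, N×1, S×2.
Dividing 8! = 40320 by 3!·2!·2! = 24 for the repeated letters gives 1680.

1680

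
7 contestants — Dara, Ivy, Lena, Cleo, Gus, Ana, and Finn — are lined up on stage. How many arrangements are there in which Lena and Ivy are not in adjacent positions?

3600

Of the 7! = 5040 arrangements, those with Lena and Ivy adjacent number 2 × 6! = 1440 (treat the pair as a block with 2 internal orders).
Complementary counting: 5040 − 1440 = 3600.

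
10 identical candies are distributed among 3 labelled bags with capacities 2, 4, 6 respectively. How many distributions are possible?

By stars and bars, unrestricted non-negative solutions to x_1+…+x_3 = 10 number C(10+2,2) = 66.
Subtract solutions that violate a single cap (substitute x_i' = x_i − (cap_i+1)): x_1 ≥ 3 gives C(9,2) = 36; x_2 ≥ 5 gives C(7,2) = 21; x_3 ≥ 7 gives C(5,2) = 10. Together 67.
Add back pairs where two caps are both exceeded: 6 + 1 + 0 = 7.
By inclusion–exclusion the count is 66 − 67 + 7 = 6.

6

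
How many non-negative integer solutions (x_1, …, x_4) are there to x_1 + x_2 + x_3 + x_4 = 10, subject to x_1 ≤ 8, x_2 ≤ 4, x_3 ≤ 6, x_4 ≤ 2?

Ignoring the caps, the number of non-negative solutions to x_1+…+x_4 = 10 is C(13,3) = 286.
Subtract solutions that violate a single cap (substitute x_i' = x_i − (cap_i+1)): x_1 ≥ 9 gives C(4,3) = 4; x_2 ≥ 5 gives C(8,3) = 56; x_3 ≥ 7 gives C(6,3) = 20; x_4 ≥ 3 gives C(10,3) = 120. Together 200.
Add back pairs where two caps are both exceeded: 0 + 0 + 0 + 0 + 10 + 1 = 11.
By inclusion–exclusion the count is 286 − 200 + 11 = 97.

97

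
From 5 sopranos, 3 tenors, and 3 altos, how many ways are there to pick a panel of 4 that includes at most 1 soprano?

Split by how many sopranos are chosen (0 through 1).
Sum: C(5,0)·C(6,4) + C(5,1)·C(6,3) = 15 + 100 = 115.

115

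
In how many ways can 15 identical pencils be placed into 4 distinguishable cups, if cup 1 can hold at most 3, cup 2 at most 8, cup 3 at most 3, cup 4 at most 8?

Without the upper bounds there are C(18,3) = 816 ways to split 15 among 4 cups.
Subtract solutions that violate a single cap (substitute x_i' = x_i − (cap_i+1)): x_1 ≥ 4 gives C(14,3) = 364; x_2 ≥ 9 gives C(9,3) = 84; x_3 ≥ 4 gives C(14,3) = 364; x_4 ≥ 9 gives C(9,3) = 84. Together 896.
Add back pairs where two caps are both exceeded: 10 + 120 + 10 + 10 + 0 + 10 = 160.
By inclusion–exclusion the count is 816 − 896 + 160 = 80.

80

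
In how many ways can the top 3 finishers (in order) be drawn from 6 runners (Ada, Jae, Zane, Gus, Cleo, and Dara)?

This is an ordered selection of 3 from 6: P(6,3).
That gives 6 × 5 × 4 = 120.

120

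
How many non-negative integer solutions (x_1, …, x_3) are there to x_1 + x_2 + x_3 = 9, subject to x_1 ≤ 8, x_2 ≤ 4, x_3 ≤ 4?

24

Without the upper bounds there are C(11,2) = 55 ways to split 9 among 3 variables.
Subtract solutions that violate a single cap (substitute x_i' = x_i − (cap_i+1)): x_1 ≥ 9 gives C(2,2) = 1; x_2 ≥ 5 gives C(6,2) = 15; x_3 ≥ 5 gives C(6,2) = 15. Together 31.
No two caps can be exceeded simultaneously, so the pair terms are all 0.
By inclusion–exclusion the count is 55 − 31 + 0 = 24.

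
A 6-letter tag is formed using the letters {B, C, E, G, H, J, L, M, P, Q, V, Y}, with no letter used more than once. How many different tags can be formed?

With no repetition, fill the 6 letters in order: 12 choices, then 11, down to 7.
That product is 12 × 11 × 10 × 9 × 8 × 7 = 665280.

665280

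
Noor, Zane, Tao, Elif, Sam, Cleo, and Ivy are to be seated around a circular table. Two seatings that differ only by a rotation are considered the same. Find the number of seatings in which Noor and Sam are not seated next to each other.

Without the restriction there are (6)! = 720 seatings.
Seatings with Noor beside Sam: treat them as a block with 2 internal orders, giving 2 × (5)! = 240.
Subtracting, 720 − 240 = 480.

480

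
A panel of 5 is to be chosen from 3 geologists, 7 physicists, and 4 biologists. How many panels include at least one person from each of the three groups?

Unrestricted: C(14,5) = 2002 ways to pick any 5 of the 14.
Subtract selections that omit an entire group: no geologists → C(11,5) = 462; no physicists → C(7,5) = 21; no biologists → C(10,5) = 252.
Add back selections omitting two groups (i.e. drawn from a single group): C(3,5) + C(7,5) + C(4,5) = 21.
By inclusion–exclusion: 2002 − 735 + 21 = 1288.

1288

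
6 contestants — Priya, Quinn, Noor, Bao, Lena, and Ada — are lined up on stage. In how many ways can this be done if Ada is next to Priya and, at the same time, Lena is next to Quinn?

Treat {Ada,Priya} as one block (2 orders) and {Lena,Quinn} as another (2 orders).
That leaves 4 units to arrange: 2 × 2 × 4! = 4 × 24 = 96.

96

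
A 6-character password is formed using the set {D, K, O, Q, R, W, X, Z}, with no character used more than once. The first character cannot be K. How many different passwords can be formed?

The first character has 8−1 = 7 choices (anything except K).
The remaining 5 characters are filled from the other 7 symbols without repetition: 7 × 6 × 5 × 4 × 3 = 2520.
Total: 7 × 2520 = 17640.

17640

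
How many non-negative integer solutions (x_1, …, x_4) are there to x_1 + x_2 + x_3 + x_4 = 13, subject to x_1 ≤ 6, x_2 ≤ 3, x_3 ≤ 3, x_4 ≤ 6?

Ignoring the caps, the number of non-negative solutions to x_1+…+x_4 = 13 is C(16,3) = 560.
Subtract solutions that violate a single cap (substitute x_i' = x_i − (cap_i+1)): x_1 ≥ 7 gives C(9,3) = 84; x_2 ≥ 4 gives C(12,3) = 220; x_3 ≥ 4 gives C(12,3) = 220; x_4 ≥ 7 gives C(9,3) = 84. Together 608.
Add back pairs where two caps are both exceeded: 10 + 10 + 0 + 56 + 10 + 10 = 96.
By inclusion–exclusion the count is 560 − 608 + 96 = 48.

48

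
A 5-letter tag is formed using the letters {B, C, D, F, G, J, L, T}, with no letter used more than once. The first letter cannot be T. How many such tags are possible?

5880

The first letter has 8−1 = 7 choices (anything except T).
The remaining 4 letters are filled from the other 7 symbols without repetition: 7 × 6 × 5 × 4 = 840.
Total: 7 × 840 = 5880.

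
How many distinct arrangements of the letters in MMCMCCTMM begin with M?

280

Fix M in the first position and arrange the remaining 8 letters.
Those 8 letters have C appearing 3 times and M appearing 4 times, giving (8)!/(4!·3!) = 280.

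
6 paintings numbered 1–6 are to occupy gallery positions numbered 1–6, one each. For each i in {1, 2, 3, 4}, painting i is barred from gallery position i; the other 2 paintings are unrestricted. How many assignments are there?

Let Aᵢ (for 1 ≤ i ≤ 4) be the placements that put painting i in its forbidden gallery position. Any j of these fix j positions, leaving (6−j)! ways to fill the rest, and there are C(4,j) ways to pick which j.
By inclusion–exclusion, the number of valid placements is Σ_{j=0}^{4} (−1)^j C(4,j)·(6−j)!.
Computing: 720 − 480 + 144 − 24 + 2 = 362.

362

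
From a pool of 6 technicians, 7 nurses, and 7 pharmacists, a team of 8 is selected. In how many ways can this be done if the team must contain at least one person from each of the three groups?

With no constraint there are C(20,8) = 125970 possible selections.
Selections missing a whole group: no technicians → C(14,8) = 3003; no nurses → C(13,8) = 1287; no pharmacists → C(13,8) = 1287.
Add back selections omitting two groups (i.e. drawn from a single group): C(6,8) + C(7,8) + C(7,8) = 0.
By inclusion–exclusion: 125970 − 5577 + 0 = 120393.

120393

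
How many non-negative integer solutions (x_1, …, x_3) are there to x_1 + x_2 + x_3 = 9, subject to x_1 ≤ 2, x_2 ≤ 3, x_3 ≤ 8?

Without the upper bounds there are C(11,2) = 55 ways to split 9 among 3 variables.
Subtract solutions that violate a single cap (substitute x_i' = x_i − (cap_i+1)): x_1 ≥ 3 gives C(8,2) = 28; x_2 ≥ 4 gives C(7,2) = 21; x_3 ≥ 9 gives C(2,2) = 1. Together 50.
Add back pairs where two caps are both exceeded: 6 + 0 + 0 = 6.
By inclusion–exclusion the count is 55 − 50 + 6 = 11.

11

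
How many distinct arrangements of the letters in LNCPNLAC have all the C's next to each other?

Treat the 2 copies of C as a single block. The multiset to arrange is then {CC, A, L, L, N, N, P}, 7 items in all.
That gives (7)!/(2!·2!) = 1260 arrangements.

1260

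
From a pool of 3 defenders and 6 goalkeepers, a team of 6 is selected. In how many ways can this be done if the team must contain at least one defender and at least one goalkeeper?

83

Total 6-person selections from all 9: C(9,6) = 84.
Subtract selections that omit an entire group: no defenders → C(6,6) = 1; no goalkeepers → C(3,6) = 0.
Both groups omitted at once is impossible, so 84 − 1 = 83.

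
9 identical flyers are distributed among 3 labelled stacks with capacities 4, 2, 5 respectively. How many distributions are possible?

Without the upper bounds there are C(11,2) = 55 ways to split 9 among 3 stacks.
Subtract solutions that violate a single cap (substitute x_i' = x_i − (cap_i+1)): x_1 ≥ 5 gives C(6,2) = 15; x_2 ≥ 3 gives C(8,2) = 28; x_3 ≥ 6 gives C(5,2) = 10. Together 53.
Add back pairs where two caps are both exceeded: 3 + 0 + 1 = 4.
By inclusion–exclusion the count is 55 − 53 + 4 = 6.

6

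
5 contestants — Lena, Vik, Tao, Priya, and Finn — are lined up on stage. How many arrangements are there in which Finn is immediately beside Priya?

Treat {Finn, Priya} as a single unit. There are 4 units to order, and the pair itself can be ordered 2 ways.
That gives 2 × 4! = 2 × 24 = 48.

48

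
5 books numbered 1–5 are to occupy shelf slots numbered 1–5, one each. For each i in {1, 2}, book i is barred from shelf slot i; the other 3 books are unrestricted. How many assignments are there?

Let Aᵢ (for i ∈ {1, 2}) be the placements that put book i in its forbidden shelf slot. Any j of these fix j positions, leaving (5−j)! ways to fill the rest, and there are C(2,j) ways to pick which j.
By inclusion–exclusion, the number of valid placements is Σ_{j=0}^{2} (−1)^j C(2,j)·(5−j)!.
Computing: 120 − 48 + 6 = 78.

78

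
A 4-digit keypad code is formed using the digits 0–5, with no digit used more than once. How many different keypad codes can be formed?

This is a permutation of 4 out of 6: P(6,4) = 6!/2!.
6 × 5 × 4 × 3 = 360.

360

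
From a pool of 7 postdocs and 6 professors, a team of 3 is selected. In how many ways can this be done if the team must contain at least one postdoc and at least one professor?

Total 3-person selections from all 13: C(13,3) = 286.
Selections missing a whole group: no postdocs → C(6,3) = 20; no professors → C(7,3) = 35.
Both groups omitted at once is impossible, so 286 − 55 = 231.

231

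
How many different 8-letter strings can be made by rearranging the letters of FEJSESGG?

Letter multiplicities in FEJSESGG: E×2, F×1, G×2, J×1, S×2.
So there are 8! / (2!·2!·2!) = 5040 distinguishable arrangements.

5040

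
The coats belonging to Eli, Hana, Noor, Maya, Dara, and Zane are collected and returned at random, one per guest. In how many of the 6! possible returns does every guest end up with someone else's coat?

This is the derangement count D_6: permutations of 6 items with no fixed point.
By inclusion–exclusion this is Σ_{j=0}^{6} (−1)^j C(6,j)·(6−j)!.
Computing: 720 − 720 + 360 − 120 + 30 − 6 + 1 = 265.

265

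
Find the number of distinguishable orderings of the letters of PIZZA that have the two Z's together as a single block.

Treat the 2 copies of Z as a single block. The multiset to arrange is then {ZZ, A, I, P}, 4 items in all.
All 4 items are distinct, so there are (4)! = 24 arrangements.

24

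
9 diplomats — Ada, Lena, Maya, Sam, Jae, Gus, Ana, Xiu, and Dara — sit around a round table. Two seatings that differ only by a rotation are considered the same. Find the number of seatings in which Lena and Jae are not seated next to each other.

All circular seatings of 9 people number (8)! = 40320.
Those with Lena next to Jae: fuse the pair into one unit and seat 8 units around a circle — 2·(7)! = 10080.
Subtracting, 40320 − 10080 = 30240.

30240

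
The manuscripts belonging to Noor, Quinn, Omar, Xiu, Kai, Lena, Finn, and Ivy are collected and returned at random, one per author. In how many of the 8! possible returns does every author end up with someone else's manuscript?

This is the derangement count D_8: permutations of 8 items with no fixed point.
By inclusion–exclusion this is Σ_{j=0}^{8} (−1)^j C(8,j)·(8−j)!.
Computing: 40320 − 40320 + 20160 − 6720 + 1680 − 336 + 56 − 8 + 1 = 14833.

14833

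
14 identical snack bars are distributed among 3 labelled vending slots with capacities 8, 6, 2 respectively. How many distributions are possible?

Ignoring the caps, the number of non-negative solutions to x_1+…+x_3 = 14 is C(16,2) = 120.
Subtract solutions that violate a single cap (substitute x_i' = x_i − (cap_i+1)): x_1 ≥ 9 gives C(7,2) = 21; x_2 ≥ 7 gives C(9,2) = 36; x_3 ≥ 3 gives C(13,2) = 78. Together 135.
Add back pairs where two caps are both exceeded: 0 + 6 + 15 = 21.
By inclusion–exclusion the count is 120 − 135 + 21 = 6.

6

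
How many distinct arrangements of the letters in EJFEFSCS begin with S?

1260

With the first slot taken by S, it remains to arrange the other 7 letters (EJFEFCS).
Those 7 letters have E appearing twice and F appearing twice, giving (7)!/(2!·2!) = 1260.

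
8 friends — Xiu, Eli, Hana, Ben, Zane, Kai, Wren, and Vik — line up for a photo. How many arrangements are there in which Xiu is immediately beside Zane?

10080

Place the 6 others and the Xiu-Zane pair as 7 objects in a line; the pair has 2 internal arrangements.
So the count is 2·(7)! = 10080.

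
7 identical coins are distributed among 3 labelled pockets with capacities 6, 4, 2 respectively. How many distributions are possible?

Without the upper bounds there are C(9,2) = 36 ways to split 7 among 3 pockets.
Subtract solutions that violate a single cap (substitute x_i' = x_i − (cap_i+1)): x_1 ≥ 7 gives C(2,2) = 1; x_2 ≥ 5 gives C(4,2) = 6; x_3 ≥ 3 gives C(6,2) = 15. Together 22.
No two caps can be exceeded simultaneously, so the pair terms are all 0.
By inclusion–exclusion the count is 36 − 22 + 0 = 14.

14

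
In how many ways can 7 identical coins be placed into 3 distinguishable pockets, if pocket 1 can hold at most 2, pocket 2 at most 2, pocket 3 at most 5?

6

Without the upper bounds there are C(9,2) = 36 ways to split 7 among 3 pockets.
Subtract solutions that violate a single cap (substitute x_i' = x_i − (cap_i+1)): x_1 ≥ 3 gives C(6,2) = 15; x_2 ≥ 3 gives C(6,2) = 15; x_3 ≥ 6 gives C(3,2) = 3. Together 33.
Add back pairs where two caps are both exceeded: 3 + 0 + 0 = 3.
By inclusion–exclusion the count is 36 − 33 + 3 = 6.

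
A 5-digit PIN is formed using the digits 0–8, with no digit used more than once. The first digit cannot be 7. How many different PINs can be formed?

The first digit has 9−1 = 8 choices (anything except 7).
The remaining 4 digits are filled from the other 8 symbols without repetition: 8 × 7 × 6 × 5 = 1680.
Total: 8 × 1680 = 13440.

13440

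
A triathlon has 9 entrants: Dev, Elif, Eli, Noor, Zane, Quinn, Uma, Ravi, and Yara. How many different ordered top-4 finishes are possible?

3024

There are 9 choices for 1st place, 8 for 2nd, and so on down to 6 for position 4.
That gives 9 × 8 × 7 × 6 = 3024.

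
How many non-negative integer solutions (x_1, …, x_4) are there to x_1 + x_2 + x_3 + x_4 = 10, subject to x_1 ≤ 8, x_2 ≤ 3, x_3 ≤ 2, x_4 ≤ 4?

56

Without the upper bounds there are C(13,3) = 286 ways to split 10 among 4 variables.
Subtract solutions that violate a single cap (substitute x_i' = x_i − (cap_i+1)): x_1 ≥ 9 gives C(4,3) = 4; x_2 ≥ 4 gives C(9,3) = 84; x_3 ≥ 3 gives C(10,3) = 120; x_4 ≥ 5 gives C(8,3) = 56. Together 264.
Add back pairs where two caps are both exceeded: 0 + 0 + 0 + 20 + 4 + 10 = 34.
By inclusion–exclusion the count is 286 − 264 + 34 = 56.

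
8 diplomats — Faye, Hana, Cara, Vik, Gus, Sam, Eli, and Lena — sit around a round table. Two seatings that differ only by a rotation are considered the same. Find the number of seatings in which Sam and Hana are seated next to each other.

Glue Sam and Hana into a block (2 internal orders). Seating 7 units around a circle gives (6)! arrangements.
So 2 × (6)! = 2 × 720 = 1440.

1440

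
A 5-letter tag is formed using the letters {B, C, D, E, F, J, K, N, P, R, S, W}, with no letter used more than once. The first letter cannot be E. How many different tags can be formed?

87120

The first letter has 12−1 = 11 choices (anything except E).
The remaining 4 letters are filled from the other 11 symbols without repetition: 11 × 10 × 9 × 8 = 7920.
Total: 11 × 7920 = 87120.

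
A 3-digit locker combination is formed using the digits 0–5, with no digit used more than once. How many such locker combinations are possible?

120

Choose and order 3 of the 6 symbols: the first digit has 6 options, the next 5, then 4.
6 × 5 × 4 = 120.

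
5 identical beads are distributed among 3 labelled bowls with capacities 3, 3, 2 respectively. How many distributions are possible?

Ignoring the caps, the number of non-negative solutions to x_1+…+x_3 = 5 is C(7,2) = 21.
Subtract solutions that violate a single cap (substitute x_i' = x_i − (cap_i+1)): x_1 ≥ 4 gives C(3,2) = 3; x_2 ≥ 4 gives C(3,2) = 3; x_3 ≥ 3 gives C(4,2) = 6. Together 12.
No two caps can be exceeded simultaneously, so the pair terms are all 0.
By inclusion–exclusion the count is 21 − 12 + 0 = 9.

9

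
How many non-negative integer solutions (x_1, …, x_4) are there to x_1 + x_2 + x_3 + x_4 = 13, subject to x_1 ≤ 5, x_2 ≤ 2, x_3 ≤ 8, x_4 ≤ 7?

Ignoring the caps, the number of non-negative solutions to x_1+…+x_4 = 13 is C(16,3) = 560.
Subtract solutions that violate a single cap (substitute x_i' = x_i − (cap_i+1)): x_1 ≥ 6 gives C(10,3) = 120; x_2 ≥ 3 gives C(13,3) = 286; x_3 ≥ 9 gives C(7,3) = 35; x_4 ≥ 8 gives C(8,3) = 56. Together 497.
Add back pairs where two caps are both exceeded: 35 + 0 + 0 + 4 + 10 + 0 = 49.
By inclusion–exclusion the count is 560 − 497 + 49 = 112.

112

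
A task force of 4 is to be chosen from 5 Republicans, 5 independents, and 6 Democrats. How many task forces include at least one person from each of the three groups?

Unrestricted: C(16,4) = 1820 ways to pick any 4 of the 16.
Subtract selections that omit an entire group: no Republicans → C(11,4) = 330; no independents → C(11,4) = 330; no Democrats → C(10,4) = 210.
Add back selections omitting two groups (i.e. drawn from a single group): C(5,4) + C(5,4) + C(6,4) = 25.
By inclusion–exclusion: 1820 − 870 + 25 = 975.

975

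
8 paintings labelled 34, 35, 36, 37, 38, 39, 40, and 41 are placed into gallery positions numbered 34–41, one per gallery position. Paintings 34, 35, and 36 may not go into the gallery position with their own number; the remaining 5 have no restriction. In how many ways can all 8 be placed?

Let Aᵢ (for i ∈ {34, 35, 36}) be the placements that put painting i in its forbidden gallery position. Any j of these fix j positions, leaving (8−j)! ways to fill the rest, and there are C(3,j) ways to pick which j.
By inclusion–exclusion, the number of valid placements is Σ_{j=0}^{3} (−1)^j C(3,j)·(8−j)!.
Computing: 40320 − 15120 + 2160 − 120 = 27240.

27240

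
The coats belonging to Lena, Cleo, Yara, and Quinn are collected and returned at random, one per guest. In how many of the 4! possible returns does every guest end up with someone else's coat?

9

Count assignments avoiding every fixed point. For any j of the 4 guests fixed to their own coat, the other 4−j can be arranged in (4−j)! ways.
By inclusion–exclusion this is Σ_{j=0}^{4} (−1)^j C(4,j)·(4−j)!.
Computing: 24 − 24 + 12 − 4 + 1 = 9.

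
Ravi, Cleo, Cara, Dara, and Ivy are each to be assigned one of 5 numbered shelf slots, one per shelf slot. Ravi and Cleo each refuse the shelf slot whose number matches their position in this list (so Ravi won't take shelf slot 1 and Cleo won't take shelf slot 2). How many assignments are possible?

78

Let Aᵢ (for i ∈ {1, 2}) be the placements that put person i in their forbidden shelf slot. Any j of these fix j positions, leaving (5−j)! ways to fill the rest, and there are C(2,j) ways to pick which j.
By inclusion–exclusion, the number of valid placements is Σ_{j=0}^{2} (−1)^j C(2,j)·(5−j)!.
Computing: 120 − 48 + 6 = 78.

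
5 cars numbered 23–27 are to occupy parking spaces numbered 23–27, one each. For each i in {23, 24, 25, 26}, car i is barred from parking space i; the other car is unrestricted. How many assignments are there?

53

Let Aᵢ (for 23 ≤ i ≤ 26) be the placements that put car i in its forbidden parking space. Any j of these fix j positions, leaving (5−j)! ways to fill the rest, and there are C(4,j) ways to pick which j.
By inclusion–exclusion, the number of valid placements is Σ_{j=0}^{4} (−1)^j C(4,j)·(5−j)!.
Computing: 120 − 96 + 36 − 8 + 1 = 53.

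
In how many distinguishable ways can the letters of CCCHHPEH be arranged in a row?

1120

The 8 letters of CCCHHPEH have repeats: C appearing 3 times and H appearing 3 times.
Dividing 8! = 40320 by 3!·3! = 36 for the repeated letters gives 1120.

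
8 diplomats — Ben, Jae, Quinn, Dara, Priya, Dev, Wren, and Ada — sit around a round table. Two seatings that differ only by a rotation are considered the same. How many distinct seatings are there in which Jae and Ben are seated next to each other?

Glue Jae and Ben into a block (2 internal orders). Seating 7 units around a circle gives (6)! arrangements.
So 2 × (6)! = 2 × 720 = 1440.

1440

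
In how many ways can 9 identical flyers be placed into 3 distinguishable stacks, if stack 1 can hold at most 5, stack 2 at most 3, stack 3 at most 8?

By stars and bars, unrestricted non-negative solutions to x_1+…+x_3 = 9 number C(9+2,2) = 55.
Subtract solutions that violate a single cap (substitute x_i' = x_i − (cap_i+1)): x_1 ≥ 6 gives C(5,2) = 10; x_2 ≥ 4 gives C(7,2) = 21; x_3 ≥ 9 gives C(2,2) = 1. Together 32.
No two caps can be exceeded simultaneously, so the pair terms are all 0.
By inclusion–exclusion the count is 55 − 32 + 0 = 23.

23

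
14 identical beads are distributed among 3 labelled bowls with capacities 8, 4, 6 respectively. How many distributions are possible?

Ignoring the caps, the number of non-negative solutions to x_1+…+x_3 = 14 is C(16,2) = 120.
Subtract solutions that violate a single cap (substitute x_i' = x_i − (cap_i+1)): x_1 ≥ 9 gives C(7,2) = 21; x_2 ≥ 5 gives C(11,2) = 55; x_3 ≥ 7 gives C(9,2) = 36. Together 112.
Add back pairs where two caps are both exceeded: 1 + 0 + 6 = 7.
By inclusion–exclusion the count is 120 − 112 + 7 = 15.

15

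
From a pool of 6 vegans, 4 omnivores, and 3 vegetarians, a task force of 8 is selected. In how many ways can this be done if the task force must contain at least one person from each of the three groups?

With no constraint there are C(13,8) = 1287 possible selections.
Subtract selections that omit an entire group: no vegans → C(7,8) = 0; no omnivores → C(9,8) = 9; no vegetarians → C(10,8) = 45.
Add back selections omitting two groups (i.e. drawn from a single group): C(6,8) + C(4,8) + C(3,8) = 0.
By inclusion–exclusion: 1287 − 54 + 0 = 1233.

1233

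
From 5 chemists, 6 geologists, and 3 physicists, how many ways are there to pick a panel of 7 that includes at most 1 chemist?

456

Split by how many chemists are chosen (0 through 1).
Sum: C(5,0)·C(9,7) + C(5,1)·C(9,6) = 36 + 420 = 456.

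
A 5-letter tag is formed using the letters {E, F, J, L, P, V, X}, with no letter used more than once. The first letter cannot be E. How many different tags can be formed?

The first letter has 7−1 = 6 choices (anything except E).
The remaining 4 letters are filled from the other 6 symbols without repetition: 6 × 5 × 4 × 3 = 360.
Total: 6 × 360 = 2160.

2160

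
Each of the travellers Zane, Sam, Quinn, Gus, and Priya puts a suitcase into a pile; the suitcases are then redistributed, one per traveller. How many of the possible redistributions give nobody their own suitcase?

44

Let Aᵢ be the assignments in which traveller i gets their own suitcase. We want the size of the complement of A₁∪…∪A_5.
By inclusion–exclusion this is Σ_{j=0}^{5} (−1)^j C(5,j)·(5−j)!.
Computing: 120 − 120 + 60 − 20 + 5 − 1 = 44.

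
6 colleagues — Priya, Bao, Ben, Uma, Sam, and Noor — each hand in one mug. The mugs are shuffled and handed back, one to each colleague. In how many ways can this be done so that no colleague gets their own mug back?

265

This is the derangement count D_6: permutations of 6 items with no fixed point.
By inclusion–exclusion this is Σ_{j=0}^{6} (−1)^j C(6,j)·(6−j)!.
Computing: 720 − 720 + 360 − 120 + 30 − 6 + 1 = 265.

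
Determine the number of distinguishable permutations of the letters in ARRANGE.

1260

ARRANGE has 7 letters with A appearing twice and R appearing twice.
Dividing 7! = 5040 by 2!·2! = 4 for the repeated letters gives 1260.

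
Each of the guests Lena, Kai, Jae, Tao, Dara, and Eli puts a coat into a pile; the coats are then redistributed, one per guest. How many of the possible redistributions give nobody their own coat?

This is the derangement count D_6: permutations of 6 items with no fixed point.
By inclusion–exclusion this is Σ_{j=0}^{6} (−1)^j C(6,j)·(6−j)!.
Computing: 720 − 720 + 360 − 120 + 30 − 6 + 1 = 265.

265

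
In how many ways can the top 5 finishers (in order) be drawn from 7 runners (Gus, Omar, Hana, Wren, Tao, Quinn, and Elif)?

2520

This is an ordered selection of 5 from 7: P(7,5).
That gives 7 × 6 × 5 × 4 × 3 = 2520.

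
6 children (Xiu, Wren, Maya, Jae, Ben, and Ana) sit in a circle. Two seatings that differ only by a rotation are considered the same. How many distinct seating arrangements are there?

120

Around a circle, 6 distinct people have 6!/6 = (5)! = 120 rotationally distinct seatings.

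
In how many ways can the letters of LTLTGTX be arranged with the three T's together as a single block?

Treat the 3 copies of T as a single block. The multiset to arrange is then {TTT, G, L, L, X}, 5 items in all.
That gives (5)!/(2!) = 60 arrangements.

60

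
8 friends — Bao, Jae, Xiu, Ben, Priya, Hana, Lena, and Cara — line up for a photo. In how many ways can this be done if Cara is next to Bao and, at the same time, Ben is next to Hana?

Treat {Cara,Bao} as one block (2 orders) and {Ben,Hana} as another (2 orders).
That leaves 6 units to arrange: 2 × 2 × 6! = 4 × 720 = 2880.

2880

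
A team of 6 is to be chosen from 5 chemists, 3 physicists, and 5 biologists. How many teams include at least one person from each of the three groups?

Total 6-person selections from all 13: C(13,6) = 1716.
Selections missing a whole group: no chemists → C(8,6) = 28; no physicists → C(10,6) = 210; no biologists → C(8,6) = 28.
Add back selections omitting two groups (i.e. drawn from a single group): C(5,6) + C(3,6) + C(5,6) = 0.
By inclusion–exclusion: 1716 − 266 + 0 = 1450.

1450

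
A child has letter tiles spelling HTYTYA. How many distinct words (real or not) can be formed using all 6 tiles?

180

HTYTYA has 6 letters with T appearing twice and Y appearing twice.
So there are 6! / (2!·2!) = 180 distinguishable arrangements.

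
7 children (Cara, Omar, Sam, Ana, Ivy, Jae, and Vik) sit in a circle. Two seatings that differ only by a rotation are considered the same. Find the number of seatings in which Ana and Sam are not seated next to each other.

Without the restriction there are (6)! = 720 seatings.
Those with Ana next to Sam: fuse the pair into one unit and seat 6 units around a circle — 2·(5)! = 240.
Subtracting, 720 − 240 = 480.

480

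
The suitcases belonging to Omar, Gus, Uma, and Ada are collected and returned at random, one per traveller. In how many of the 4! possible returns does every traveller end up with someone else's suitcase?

Let Aᵢ be the assignments in which traveller i gets their own suitcase. We want the size of the complement of A₁∪…∪A_4.
By inclusion–exclusion this is Σ_{j=0}^{4} (−1)^j C(4,j)·(4−j)!.
Computing: 24 − 24 + 12 − 4 + 1 = 9.

9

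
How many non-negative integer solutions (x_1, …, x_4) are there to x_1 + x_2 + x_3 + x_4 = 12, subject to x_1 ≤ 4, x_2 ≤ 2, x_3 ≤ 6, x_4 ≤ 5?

45

By stars and bars, unrestricted non-negative solutions to x_1+…+x_4 = 12 number C(12+3,3) = 455.
Subtract solutions that violate a single cap (substitute x_i' = x_i − (cap_i+1)): x_1 ≥ 5 gives C(10,3) = 120; x_2 ≥ 3 gives C(12,3) = 220; x_3 ≥ 7 gives C(8,3) = 56; x_4 ≥ 6 gives C(9,3) = 84. Together 480.
Add back pairs where two caps are both exceeded: 35 + 1 + 4 + 10 + 20 + 0 = 70.
By inclusion–exclusion the count is 455 − 480 + 70 = 45.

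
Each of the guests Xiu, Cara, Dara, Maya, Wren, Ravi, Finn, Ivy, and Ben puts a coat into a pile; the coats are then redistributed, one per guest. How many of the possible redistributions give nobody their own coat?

133496

Let Aᵢ be the assignments in which guest i gets their own coat. We want the size of the complement of A₁∪…∪A_9.
By inclusion–exclusion this is Σ_{j=0}^{9} (−1)^j C(9,j)·(9−j)!.
Computing: 362880 − 362880 + 181440 − 60480 + 15120 − 3024 + 504 − 72 + 9 − 1 = 133496.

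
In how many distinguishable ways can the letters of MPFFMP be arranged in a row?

90

The 6 letters of MPFFMP have repeats: F appearing twice, M appearing twice, and P appearing twice.
So there are 6! / (2!·2!·2!) = 90 distinguishable arrangements.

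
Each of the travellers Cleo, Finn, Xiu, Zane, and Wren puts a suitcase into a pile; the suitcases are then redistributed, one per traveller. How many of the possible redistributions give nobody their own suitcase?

This is the derangement count D_5: permutations of 5 items with no fixed point.
By inclusion–exclusion this is Σ_{j=0}^{5} (−1)^j C(5,j)·(5−j)!.
Computing: 120 − 120 + 60 − 20 + 5 − 1 = 44.

44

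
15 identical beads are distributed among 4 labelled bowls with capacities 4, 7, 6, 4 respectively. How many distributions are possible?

By stars and bars, unrestricted non-negative solutions to x_1+…+x_4 = 15 number C(15+3,3) = 816.
Subtract solutions that violate a single cap (substitute x_i' = x_i − (cap_i+1)): x_1 ≥ 5 gives C(13,3) = 286; x_2 ≥ 8 gives C(10,3) = 120; x_3 ≥ 7 gives C(11,3) = 165; x_4 ≥ 5 gives C(13,3) = 286. Together 857.
Add back pairs where two caps are both exceeded: 10 + 20 + 56 + 1 + 10 + 20 = 117.
By inclusion–exclusion the count is 816 − 857 + 117 = 76.

76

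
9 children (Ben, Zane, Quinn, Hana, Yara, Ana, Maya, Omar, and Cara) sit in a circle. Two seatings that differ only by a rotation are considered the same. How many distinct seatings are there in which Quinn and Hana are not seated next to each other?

Without the restriction there are (8)! = 40320 seatings.
Those with Quinn next to Hana: fuse the pair into one unit and seat 8 units around a circle — 2·(7)! = 10080.
Subtracting, 40320 − 10080 = 30240.

30240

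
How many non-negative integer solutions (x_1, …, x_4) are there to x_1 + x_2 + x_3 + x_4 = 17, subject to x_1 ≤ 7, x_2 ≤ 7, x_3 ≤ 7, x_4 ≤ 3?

100

Ignoring the caps, the number of non-negative solutions to x_1+…+x_4 = 17 is C(20,3) = 1140.
Subtract solutions that violate a single cap (substitute x_i' = x_i − (cap_i+1)): x_1 ≥ 8 gives C(12,3) = 220; x_2 ≥ 8 gives C(12,3) = 220; x_3 ≥ 8 gives C(12,3) = 220; x_4 ≥ 4 gives C(16,3) = 560. Together 1220.
Add back pairs where two caps are both exceeded: 4 + 4 + 56 + 4 + 56 + 56 = 180.
By inclusion–exclusion the count is 1140 − 1220 + 180 = 100.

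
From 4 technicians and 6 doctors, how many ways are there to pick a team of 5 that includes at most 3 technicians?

Split by how many technicians are chosen (0 through 3).
Sum: C(4,0)·C(6,5) + C(4,1)·C(6,4) + C(4,2)·C(6,3) + C(4,3)·C(6,2) = 6 + 60 + 120 + 60 = 246.

246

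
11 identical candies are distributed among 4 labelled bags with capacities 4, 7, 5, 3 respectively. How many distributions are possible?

99

Ignoring the caps, the number of non-negative solutions to x_1+…+x_4 = 11 is C(14,3) = 364.
Subtract solutions that violate a single cap (substitute x_i' = x_i − (cap_i+1)): x_1 ≥ 5 gives C(9,3) = 84; x_2 ≥ 8 gives C(6,3) = 20; x_3 ≥ 6 gives C(8,3) = 56; x_4 ≥ 4 gives C(10,3) = 120. Together 280.
Add back pairs where two caps are both exceeded: 0 + 1 + 10 + 0 + 0 + 4 = 15.
By inclusion–exclusion the count is 364 − 280 + 15 = 99.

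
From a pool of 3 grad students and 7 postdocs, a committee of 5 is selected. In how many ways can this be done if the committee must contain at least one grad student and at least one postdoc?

Total 5-person selections from all 10: C(10,5) = 252.
Selections missing a whole group: no grad students → C(7,5) = 21; no postdocs → C(3,5) = 0.
Both groups omitted at once is impossible, so 252 − 21 = 231.

231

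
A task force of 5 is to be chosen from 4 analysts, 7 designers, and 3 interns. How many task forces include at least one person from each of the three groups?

1288

Total 5-person selections from all 14: C(14,5) = 2002.
Selections missing a whole group: no analysts → C(10,5) = 252; no designers → C(7,5) = 21; no interns → C(11,5) = 462.
Add back selections omitting two groups (i.e. drawn from a single group): C(4,5) + C(7,5) + C(3,5) = 21.
By inclusion–exclusion: 2002 − 735 + 21 = 1288.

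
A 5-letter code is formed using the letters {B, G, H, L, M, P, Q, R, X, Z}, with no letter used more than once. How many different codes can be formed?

Choose and order 5 of the 10 symbols: the first letter has 10 options, the next 9, and so on down to 6.
That product is 10 × 9 × 8 × 7 × 6 = 30240.

30240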